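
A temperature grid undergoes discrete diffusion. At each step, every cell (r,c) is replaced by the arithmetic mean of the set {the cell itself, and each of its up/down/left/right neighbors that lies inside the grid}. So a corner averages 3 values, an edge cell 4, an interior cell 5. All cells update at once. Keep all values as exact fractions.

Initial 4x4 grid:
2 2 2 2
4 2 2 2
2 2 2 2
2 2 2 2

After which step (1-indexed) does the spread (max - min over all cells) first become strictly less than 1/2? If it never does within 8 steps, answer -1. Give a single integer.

Answer: 3

Derivation:
Step 1: max=8/3, min=2, spread=2/3
Step 2: max=151/60, min=2, spread=31/60
Step 3: max=1291/540, min=2, spread=211/540
  -> spread < 1/2 first at step 3
Step 4: max=124843/54000, min=2, spread=16843/54000
Step 5: max=1110643/486000, min=9079/4500, spread=130111/486000
Step 6: max=32802367/14580000, min=547159/270000, spread=3255781/14580000
Step 7: max=975153691/437400000, min=551107/270000, spread=82360351/437400000
Step 8: max=28995316891/13122000000, min=99706441/48600000, spread=2074577821/13122000000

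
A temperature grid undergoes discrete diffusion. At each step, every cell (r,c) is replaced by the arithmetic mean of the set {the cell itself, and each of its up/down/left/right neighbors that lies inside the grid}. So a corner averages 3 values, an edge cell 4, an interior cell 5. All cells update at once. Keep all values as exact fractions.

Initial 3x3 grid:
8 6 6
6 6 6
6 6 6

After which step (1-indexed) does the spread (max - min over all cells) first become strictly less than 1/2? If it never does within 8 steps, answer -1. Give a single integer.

Step 1: max=20/3, min=6, spread=2/3
Step 2: max=59/9, min=6, spread=5/9
Step 3: max=689/108, min=6, spread=41/108
  -> spread < 1/2 first at step 3
Step 4: max=41011/6480, min=1091/180, spread=347/1296
Step 5: max=2439737/388800, min=10957/1800, spread=2921/15552
Step 6: max=145796539/23328000, min=1321483/216000, spread=24611/186624
Step 7: max=8716802033/1399680000, min=29816741/4860000, spread=207329/2239488
Step 8: max=521914752451/83980800000, min=1594001599/259200000, spread=1746635/26873856

Answer: 3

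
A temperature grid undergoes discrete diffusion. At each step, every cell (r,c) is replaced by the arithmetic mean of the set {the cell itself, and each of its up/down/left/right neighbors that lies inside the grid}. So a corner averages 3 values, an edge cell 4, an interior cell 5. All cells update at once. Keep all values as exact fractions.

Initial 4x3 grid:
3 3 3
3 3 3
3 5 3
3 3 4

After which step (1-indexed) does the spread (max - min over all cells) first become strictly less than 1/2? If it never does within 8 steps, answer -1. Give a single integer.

Answer: 3

Derivation:
Step 1: max=15/4, min=3, spread=3/4
Step 2: max=65/18, min=3, spread=11/18
Step 3: max=50251/14400, min=613/200, spread=1223/2880
  -> spread < 1/2 first at step 3
Step 4: max=449191/129600, min=11191/3600, spread=9263/25920
Step 5: max=176851411/51840000, min=2266013/720000, spread=547939/2073600
Step 6: max=1584887101/466560000, min=2568301/810000, spread=4221829/18662400
Step 7: max=94374020159/27993600000, min=2759569751/864000000, spread=24819801133/139968000000
Step 8: max=5639445373981/1679616000000, min=74843886623/23328000000, spread=2005484297/13436928000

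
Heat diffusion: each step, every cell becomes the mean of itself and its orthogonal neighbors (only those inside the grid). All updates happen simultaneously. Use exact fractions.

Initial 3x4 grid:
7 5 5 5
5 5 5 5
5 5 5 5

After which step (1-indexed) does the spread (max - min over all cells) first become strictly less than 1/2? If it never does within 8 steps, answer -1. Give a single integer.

Answer: 3

Derivation:
Step 1: max=17/3, min=5, spread=2/3
Step 2: max=50/9, min=5, spread=5/9
Step 3: max=581/108, min=5, spread=41/108
  -> spread < 1/2 first at step 3
Step 4: max=69017/12960, min=5, spread=4217/12960
Step 5: max=4097149/777600, min=18079/3600, spread=38417/155520
Step 6: max=244480211/46656000, min=362597/72000, spread=1903471/9331200
Step 7: max=14597789089/2799360000, min=10915759/2160000, spread=18038617/111974400
Step 8: max=873076182851/167961600000, min=984926759/194400000, spread=883978523/6718464000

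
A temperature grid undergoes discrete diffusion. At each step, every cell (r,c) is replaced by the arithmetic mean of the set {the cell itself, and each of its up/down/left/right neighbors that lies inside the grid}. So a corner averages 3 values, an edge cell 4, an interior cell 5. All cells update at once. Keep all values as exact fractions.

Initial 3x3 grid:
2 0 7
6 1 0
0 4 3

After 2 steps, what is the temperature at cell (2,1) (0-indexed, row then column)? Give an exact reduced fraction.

Answer: 37/15

Derivation:
Step 1: cell (2,1) = 2
Step 2: cell (2,1) = 37/15
Full grid after step 2:
  89/36 97/40 91/36
  209/80 117/50 577/240
  91/36 37/15 85/36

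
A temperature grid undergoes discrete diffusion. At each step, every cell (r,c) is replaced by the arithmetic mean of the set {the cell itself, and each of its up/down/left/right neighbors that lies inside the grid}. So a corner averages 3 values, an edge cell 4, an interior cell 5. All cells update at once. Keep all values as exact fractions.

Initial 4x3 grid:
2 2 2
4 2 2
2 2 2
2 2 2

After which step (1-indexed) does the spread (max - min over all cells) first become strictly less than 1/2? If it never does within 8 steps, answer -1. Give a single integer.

Step 1: max=8/3, min=2, spread=2/3
Step 2: max=151/60, min=2, spread=31/60
Step 3: max=1291/540, min=2, spread=211/540
  -> spread < 1/2 first at step 3
Step 4: max=124897/54000, min=1847/900, spread=14077/54000
Step 5: max=1112407/486000, min=111683/54000, spread=5363/24300
Step 6: max=32900809/14580000, min=62869/30000, spread=93859/583200
Step 7: max=1959874481/874800000, min=102536467/48600000, spread=4568723/34992000
Step 8: max=116756435629/52488000000, min=3097618889/1458000000, spread=8387449/83980800

Answer: 3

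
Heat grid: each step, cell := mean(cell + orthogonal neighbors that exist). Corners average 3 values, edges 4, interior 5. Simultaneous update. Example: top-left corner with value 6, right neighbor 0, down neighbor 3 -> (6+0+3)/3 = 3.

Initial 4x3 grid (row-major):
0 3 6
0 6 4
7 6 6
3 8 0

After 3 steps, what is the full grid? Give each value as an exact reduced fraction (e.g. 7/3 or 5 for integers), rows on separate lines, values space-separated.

After step 1:
  1 15/4 13/3
  13/4 19/5 11/2
  4 33/5 4
  6 17/4 14/3
After step 2:
  8/3 773/240 163/36
  241/80 229/50 529/120
  397/80 453/100 623/120
  19/4 1291/240 155/36
After step 3:
  89/30 53983/14400 8753/2160
  9133/2400 11851/3000 16837/3600
  3451/800 7393/1500 1037/225
  1811/360 68273/14400 10711/2160

Answer: 89/30 53983/14400 8753/2160
9133/2400 11851/3000 16837/3600
3451/800 7393/1500 1037/225
1811/360 68273/14400 10711/2160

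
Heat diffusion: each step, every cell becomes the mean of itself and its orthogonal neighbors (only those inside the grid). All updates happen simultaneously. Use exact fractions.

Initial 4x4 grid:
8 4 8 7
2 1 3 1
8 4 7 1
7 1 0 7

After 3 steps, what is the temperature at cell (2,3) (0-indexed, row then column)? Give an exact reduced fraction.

Step 1: cell (2,3) = 4
Step 2: cell (2,3) = 19/6
Step 3: cell (2,3) = 13061/3600
Full grid after step 3:
  9943/2160 6719/1440 32123/7200 1975/432
  3301/720 24517/6000 4981/1200 13969/3600
  3137/720 24713/6000 4169/1200 13061/3600
  9707/2160 5527/1440 25987/7200 1403/432

Answer: 13061/3600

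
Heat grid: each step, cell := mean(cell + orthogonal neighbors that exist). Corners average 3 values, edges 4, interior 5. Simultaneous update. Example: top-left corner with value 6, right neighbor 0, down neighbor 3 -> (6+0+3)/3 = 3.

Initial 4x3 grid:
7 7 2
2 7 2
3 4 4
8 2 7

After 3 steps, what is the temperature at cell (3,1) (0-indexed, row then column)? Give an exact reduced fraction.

Answer: 65273/14400

Derivation:
Step 1: cell (3,1) = 21/4
Step 2: cell (3,1) = 215/48
Step 3: cell (3,1) = 65273/14400
Full grid after step 3:
  10619/2160 22781/4800 9499/2160
  8471/1800 8979/2000 15317/3600
  4063/900 26227/6000 15427/3600
  1933/432 65273/14400 1897/432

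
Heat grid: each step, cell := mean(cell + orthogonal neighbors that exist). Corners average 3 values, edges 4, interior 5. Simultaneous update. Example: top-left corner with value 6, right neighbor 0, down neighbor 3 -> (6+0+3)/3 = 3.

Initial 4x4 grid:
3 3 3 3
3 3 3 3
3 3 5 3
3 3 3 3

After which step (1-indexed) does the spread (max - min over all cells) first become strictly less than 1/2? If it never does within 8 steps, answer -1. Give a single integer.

Step 1: max=7/2, min=3, spread=1/2
Step 2: max=86/25, min=3, spread=11/25
  -> spread < 1/2 first at step 2
Step 3: max=3967/1200, min=3, spread=367/1200
Step 4: max=17771/5400, min=913/300, spread=1337/5400
Step 5: max=527669/162000, min=27469/9000, spread=33227/162000
Step 6: max=15794327/4860000, min=166049/54000, spread=849917/4860000
Step 7: max=471114347/145800000, min=2498533/810000, spread=21378407/145800000
Step 8: max=14088462371/4374000000, min=752688343/243000000, spread=540072197/4374000000

Answer: 2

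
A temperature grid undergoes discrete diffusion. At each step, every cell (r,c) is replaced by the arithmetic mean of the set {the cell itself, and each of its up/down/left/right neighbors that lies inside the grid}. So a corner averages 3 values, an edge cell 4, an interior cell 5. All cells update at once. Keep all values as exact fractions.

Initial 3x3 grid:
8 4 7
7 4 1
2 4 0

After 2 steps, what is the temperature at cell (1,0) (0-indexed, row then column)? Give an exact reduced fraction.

Answer: 239/48

Derivation:
Step 1: cell (1,0) = 21/4
Step 2: cell (1,0) = 239/48
Full grid after step 2:
  52/9 241/48 17/4
  239/48 41/10 19/6
  145/36 25/8 43/18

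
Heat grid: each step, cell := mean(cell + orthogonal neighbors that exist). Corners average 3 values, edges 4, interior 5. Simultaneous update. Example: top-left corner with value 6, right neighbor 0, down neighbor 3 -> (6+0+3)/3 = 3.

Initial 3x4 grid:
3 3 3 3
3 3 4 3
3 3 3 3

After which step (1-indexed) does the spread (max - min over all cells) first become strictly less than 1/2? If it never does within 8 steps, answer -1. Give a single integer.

Answer: 1

Derivation:
Step 1: max=13/4, min=3, spread=1/4
  -> spread < 1/2 first at step 1
Step 2: max=323/100, min=3, spread=23/100
Step 3: max=15211/4800, min=1213/400, spread=131/960
Step 4: max=136151/43200, min=21991/7200, spread=841/8640
Step 5: max=54382051/17280000, min=4413373/1440000, spread=56863/691200
Step 6: max=488094341/155520000, min=39869543/12960000, spread=386393/6220800
Step 7: max=195017723131/62208000000, min=15972358813/5184000000, spread=26795339/497664000
Step 8: max=11681255714129/3732480000000, min=960206149667/311040000000, spread=254051069/5971968000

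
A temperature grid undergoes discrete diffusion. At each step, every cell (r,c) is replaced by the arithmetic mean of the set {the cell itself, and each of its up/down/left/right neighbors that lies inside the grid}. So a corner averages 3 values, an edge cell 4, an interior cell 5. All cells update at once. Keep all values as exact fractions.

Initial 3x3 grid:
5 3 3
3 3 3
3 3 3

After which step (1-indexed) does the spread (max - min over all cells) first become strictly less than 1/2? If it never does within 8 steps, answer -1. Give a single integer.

Answer: 3

Derivation:
Step 1: max=11/3, min=3, spread=2/3
Step 2: max=32/9, min=3, spread=5/9
Step 3: max=365/108, min=3, spread=41/108
  -> spread < 1/2 first at step 3
Step 4: max=21571/6480, min=551/180, spread=347/1296
Step 5: max=1273337/388800, min=5557/1800, spread=2921/15552
Step 6: max=75812539/23328000, min=673483/216000, spread=24611/186624
Step 7: max=4517762033/1399680000, min=15236741/4860000, spread=207329/2239488
Step 8: max=269972352451/83980800000, min=816401599/259200000, spread=1746635/26873856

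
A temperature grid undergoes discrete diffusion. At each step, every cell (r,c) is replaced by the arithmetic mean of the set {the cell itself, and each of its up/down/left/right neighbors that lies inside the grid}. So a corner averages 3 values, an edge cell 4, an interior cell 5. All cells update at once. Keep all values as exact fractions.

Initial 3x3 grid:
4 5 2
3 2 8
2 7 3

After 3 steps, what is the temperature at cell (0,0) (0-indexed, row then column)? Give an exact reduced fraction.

Step 1: cell (0,0) = 4
Step 2: cell (0,0) = 10/3
Step 3: cell (0,0) = 139/36
Full grid after step 3:
  139/36 3671/960 53/12
  1147/320 1717/400 4081/960
  575/144 1933/480 671/144

Answer: 139/36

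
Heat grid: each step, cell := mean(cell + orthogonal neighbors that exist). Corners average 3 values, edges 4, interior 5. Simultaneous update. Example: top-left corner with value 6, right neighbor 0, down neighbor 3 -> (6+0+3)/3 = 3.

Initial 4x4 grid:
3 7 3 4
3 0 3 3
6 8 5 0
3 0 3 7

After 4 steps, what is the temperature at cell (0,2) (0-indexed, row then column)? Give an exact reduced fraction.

Step 1: cell (0,2) = 17/4
Step 2: cell (0,2) = 409/120
Step 3: cell (0,2) = 12859/3600
Step 4: cell (0,2) = 74789/21600
Full grid after step 4:
  120649/32400 401617/108000 74789/21600 220073/64800
  207071/54000 326863/90000 638771/180000 144997/43200
  13463/3600 75109/20000 63557/18000 149821/43200
  81821/21600 2111/576 156181/43200 113407/32400

Answer: 74789/21600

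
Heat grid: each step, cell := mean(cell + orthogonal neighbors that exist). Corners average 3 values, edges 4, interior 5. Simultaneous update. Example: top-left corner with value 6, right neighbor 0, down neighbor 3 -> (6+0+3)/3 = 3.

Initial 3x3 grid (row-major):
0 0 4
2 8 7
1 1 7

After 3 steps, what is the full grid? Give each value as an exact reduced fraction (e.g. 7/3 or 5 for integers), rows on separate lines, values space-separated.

After step 1:
  2/3 3 11/3
  11/4 18/5 13/2
  4/3 17/4 5
After step 2:
  77/36 41/15 79/18
  167/80 201/50 563/120
  25/9 851/240 21/4
After step 3:
  5011/2160 11953/3600 4253/1080
  13229/4800 10247/3000 33031/7200
  757/270 56137/14400 1079/240

Answer: 5011/2160 11953/3600 4253/1080
13229/4800 10247/3000 33031/7200
757/270 56137/14400 1079/240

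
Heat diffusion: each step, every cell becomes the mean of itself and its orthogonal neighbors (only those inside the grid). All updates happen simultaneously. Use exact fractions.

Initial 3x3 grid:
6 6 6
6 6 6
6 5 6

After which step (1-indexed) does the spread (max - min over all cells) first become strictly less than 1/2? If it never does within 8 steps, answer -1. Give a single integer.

Step 1: max=6, min=17/3, spread=1/3
  -> spread < 1/2 first at step 1
Step 2: max=6, min=1373/240, spread=67/240
Step 3: max=1193/200, min=12523/2160, spread=1807/10800
Step 4: max=32039/5400, min=5026037/864000, spread=33401/288000
Step 5: max=3196609/540000, min=45426067/7776000, spread=3025513/38880000
Step 6: max=170044051/28800000, min=18197473133/3110400000, spread=53531/995328
Step 7: max=45864883949/7776000000, min=1093711074151/186624000000, spread=450953/11943936
Step 8: max=5497711389481/933120000000, min=65675736439397/11197440000000, spread=3799043/143327232

Answer: 1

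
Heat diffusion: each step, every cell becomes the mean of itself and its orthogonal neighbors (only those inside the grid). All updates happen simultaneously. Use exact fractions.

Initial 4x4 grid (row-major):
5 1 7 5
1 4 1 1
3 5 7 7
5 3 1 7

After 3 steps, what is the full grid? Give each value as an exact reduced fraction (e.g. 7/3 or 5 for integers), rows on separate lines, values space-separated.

After step 1:
  7/3 17/4 7/2 13/3
  13/4 12/5 4 7/2
  7/2 22/5 21/5 11/2
  11/3 7/2 9/2 5
After step 2:
  59/18 749/240 193/48 34/9
  689/240 183/50 88/25 13/3
  889/240 18/5 113/25 91/20
  32/9 241/60 43/10 5
After step 3:
  3337/1080 25343/7200 25991/7200 1747/432
  24323/7200 10063/3000 4813/1200 14563/3600
  4943/1440 23401/6000 2049/500 5521/1200
  8119/2160 557/144 5351/1200 277/60

Answer: 3337/1080 25343/7200 25991/7200 1747/432
24323/7200 10063/3000 4813/1200 14563/3600
4943/1440 23401/6000 2049/500 5521/1200
8119/2160 557/144 5351/1200 277/60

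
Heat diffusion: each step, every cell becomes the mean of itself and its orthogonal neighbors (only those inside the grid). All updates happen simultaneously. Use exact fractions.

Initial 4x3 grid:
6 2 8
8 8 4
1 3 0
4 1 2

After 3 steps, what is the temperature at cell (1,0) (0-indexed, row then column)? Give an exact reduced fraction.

Step 1: cell (1,0) = 23/4
Step 2: cell (1,0) = 241/48
Step 3: cell (1,0) = 34511/7200
Full grid after step 3:
  2299/432 6311/1200 2117/432
  34511/7200 566/125 30661/7200
  8827/2400 3293/1000 7277/2400
  2027/720 2009/800 1597/720

Answer: 34511/7200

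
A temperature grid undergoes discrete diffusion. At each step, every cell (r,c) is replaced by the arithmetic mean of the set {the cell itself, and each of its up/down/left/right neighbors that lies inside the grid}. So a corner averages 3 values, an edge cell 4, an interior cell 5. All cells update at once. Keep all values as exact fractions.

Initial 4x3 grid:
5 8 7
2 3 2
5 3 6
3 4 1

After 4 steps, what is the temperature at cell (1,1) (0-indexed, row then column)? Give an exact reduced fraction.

Answer: 1547291/360000

Derivation:
Step 1: cell (1,1) = 18/5
Step 2: cell (1,1) = 109/25
Step 3: cell (1,1) = 24979/6000
Step 4: cell (1,1) = 1547291/360000
Full grid after step 4:
  196967/43200 3985609/864000 610601/129600
  4141/1000 1547291/360000 230239/54000
  22831/6000 1336991/360000 207979/54000
  152147/43200 3092149/864000 455741/129600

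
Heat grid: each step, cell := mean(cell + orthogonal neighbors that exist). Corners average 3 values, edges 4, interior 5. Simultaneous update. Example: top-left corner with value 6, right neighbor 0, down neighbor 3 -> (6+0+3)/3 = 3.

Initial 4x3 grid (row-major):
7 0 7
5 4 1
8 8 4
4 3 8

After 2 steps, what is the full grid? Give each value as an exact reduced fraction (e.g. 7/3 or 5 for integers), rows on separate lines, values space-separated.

Answer: 29/6 443/120 67/18
397/80 47/10 931/240
453/80 21/4 393/80
17/3 423/80 16/3

Derivation:
After step 1:
  4 9/2 8/3
  6 18/5 4
  25/4 27/5 21/4
  5 23/4 5
After step 2:
  29/6 443/120 67/18
  397/80 47/10 931/240
  453/80 21/4 393/80
  17/3 423/80 16/3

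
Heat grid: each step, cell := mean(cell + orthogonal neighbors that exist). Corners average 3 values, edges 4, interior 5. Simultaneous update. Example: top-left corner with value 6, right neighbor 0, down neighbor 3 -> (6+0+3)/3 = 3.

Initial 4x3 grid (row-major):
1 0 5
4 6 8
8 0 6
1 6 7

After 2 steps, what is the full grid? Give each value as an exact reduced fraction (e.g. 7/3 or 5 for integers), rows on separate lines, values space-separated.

Answer: 113/36 63/20 163/36
199/60 114/25 583/120
91/20 104/25 691/120
47/12 601/120 181/36

Derivation:
After step 1:
  5/3 3 13/3
  19/4 18/5 25/4
  13/4 26/5 21/4
  5 7/2 19/3
After step 2:
  113/36 63/20 163/36
  199/60 114/25 583/120
  91/20 104/25 691/120
  47/12 601/120 181/36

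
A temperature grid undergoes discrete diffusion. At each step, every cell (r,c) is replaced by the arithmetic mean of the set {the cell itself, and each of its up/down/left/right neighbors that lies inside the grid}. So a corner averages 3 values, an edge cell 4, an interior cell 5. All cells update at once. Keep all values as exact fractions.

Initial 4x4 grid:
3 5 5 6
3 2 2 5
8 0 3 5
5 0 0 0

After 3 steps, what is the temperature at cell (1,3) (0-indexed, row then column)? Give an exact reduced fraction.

Answer: 27203/7200

Derivation:
Step 1: cell (1,3) = 9/2
Step 2: cell (1,3) = 989/240
Step 3: cell (1,3) = 27203/7200
Full grid after step 3:
  7849/2160 26749/7200 28733/7200 1183/270
  12857/3600 19363/6000 5207/1500 27203/7200
  2321/720 2107/750 14977/6000 811/288
  1649/540 1673/720 1429/720 887/432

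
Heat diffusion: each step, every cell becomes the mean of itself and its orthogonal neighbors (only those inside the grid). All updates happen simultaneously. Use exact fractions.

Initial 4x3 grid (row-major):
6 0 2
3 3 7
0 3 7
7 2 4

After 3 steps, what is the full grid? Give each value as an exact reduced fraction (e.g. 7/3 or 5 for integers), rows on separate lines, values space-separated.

Answer: 541/180 15293/4800 281/80
7459/2400 1723/500 4567/1200
7999/2400 21671/6000 7493/1800
161/48 13741/3600 112/27

Derivation:
After step 1:
  3 11/4 3
  3 16/5 19/4
  13/4 3 21/4
  3 4 13/3
After step 2:
  35/12 239/80 7/2
  249/80 167/50 81/20
  49/16 187/50 13/3
  41/12 43/12 163/36
After step 3:
  541/180 15293/4800 281/80
  7459/2400 1723/500 4567/1200
  7999/2400 21671/6000 7493/1800
  161/48 13741/3600 112/27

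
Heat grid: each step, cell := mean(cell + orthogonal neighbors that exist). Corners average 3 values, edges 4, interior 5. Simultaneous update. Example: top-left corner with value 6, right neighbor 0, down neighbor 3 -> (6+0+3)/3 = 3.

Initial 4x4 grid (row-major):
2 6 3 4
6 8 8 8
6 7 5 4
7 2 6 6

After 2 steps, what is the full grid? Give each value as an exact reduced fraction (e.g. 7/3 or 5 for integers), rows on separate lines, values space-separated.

Answer: 179/36 65/12 107/20 65/12
71/12 117/20 613/100 463/80
113/20 153/25 57/10 277/48
17/3 417/80 259/48 95/18

Derivation:
After step 1:
  14/3 19/4 21/4 5
  11/2 7 32/5 6
  13/2 28/5 6 23/4
  5 11/2 19/4 16/3
After step 2:
  179/36 65/12 107/20 65/12
  71/12 117/20 613/100 463/80
  113/20 153/25 57/10 277/48
  17/3 417/80 259/48 95/18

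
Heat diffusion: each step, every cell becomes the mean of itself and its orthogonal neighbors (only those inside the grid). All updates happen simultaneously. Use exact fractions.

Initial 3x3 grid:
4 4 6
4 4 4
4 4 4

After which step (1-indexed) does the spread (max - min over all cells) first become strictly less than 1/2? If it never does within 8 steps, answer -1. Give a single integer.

Step 1: max=14/3, min=4, spread=2/3
Step 2: max=41/9, min=4, spread=5/9
Step 3: max=473/108, min=4, spread=41/108
  -> spread < 1/2 first at step 3
Step 4: max=28051/6480, min=731/180, spread=347/1296
Step 5: max=1662137/388800, min=7357/1800, spread=2921/15552
Step 6: max=99140539/23328000, min=889483/216000, spread=24611/186624
Step 7: max=5917442033/1399680000, min=20096741/4860000, spread=207329/2239488
Step 8: max=353953152451/83980800000, min=1075601599/259200000, spread=1746635/26873856

Answer: 3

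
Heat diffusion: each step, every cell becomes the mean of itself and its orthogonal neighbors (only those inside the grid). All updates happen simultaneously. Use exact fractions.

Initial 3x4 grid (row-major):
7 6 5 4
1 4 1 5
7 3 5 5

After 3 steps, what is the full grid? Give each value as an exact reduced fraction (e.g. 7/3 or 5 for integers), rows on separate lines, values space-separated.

After step 1:
  14/3 11/2 4 14/3
  19/4 3 4 15/4
  11/3 19/4 7/2 5
After step 2:
  179/36 103/24 109/24 149/36
  193/48 22/5 73/20 209/48
  79/18 179/48 69/16 49/12
After step 3:
  1913/432 3277/720 187/45 1877/432
  12803/2880 2411/600 2551/600 11683/2880
  437/108 6059/1440 631/160 17/4

Answer: 1913/432 3277/720 187/45 1877/432
12803/2880 2411/600 2551/600 11683/2880
437/108 6059/1440 631/160 17/4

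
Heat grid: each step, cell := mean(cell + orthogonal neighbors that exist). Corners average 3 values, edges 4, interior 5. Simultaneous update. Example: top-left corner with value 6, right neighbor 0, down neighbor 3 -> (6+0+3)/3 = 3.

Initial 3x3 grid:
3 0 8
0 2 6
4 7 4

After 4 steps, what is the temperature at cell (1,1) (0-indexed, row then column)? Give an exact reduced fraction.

Step 1: cell (1,1) = 3
Step 2: cell (1,1) = 71/20
Step 3: cell (1,1) = 1419/400
Step 4: cell (1,1) = 86693/24000
Full grid after step 4:
  12511/4320 574367/172800 99871/25920
  532367/172800 86693/24000 177373/43200
  44273/12960 668167/172800 111751/25920

Answer: 86693/24000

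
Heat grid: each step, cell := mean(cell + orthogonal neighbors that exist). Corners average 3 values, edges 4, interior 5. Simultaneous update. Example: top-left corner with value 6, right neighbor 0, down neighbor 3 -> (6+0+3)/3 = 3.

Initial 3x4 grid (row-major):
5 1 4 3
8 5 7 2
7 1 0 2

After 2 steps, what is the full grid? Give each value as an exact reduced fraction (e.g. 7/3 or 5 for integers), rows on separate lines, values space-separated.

After step 1:
  14/3 15/4 15/4 3
  25/4 22/5 18/5 7/2
  16/3 13/4 5/2 4/3
After step 2:
  44/9 497/120 141/40 41/12
  413/80 17/4 71/20 343/120
  89/18 929/240 641/240 22/9

Answer: 44/9 497/120 141/40 41/12
413/80 17/4 71/20 343/120
89/18 929/240 641/240 22/9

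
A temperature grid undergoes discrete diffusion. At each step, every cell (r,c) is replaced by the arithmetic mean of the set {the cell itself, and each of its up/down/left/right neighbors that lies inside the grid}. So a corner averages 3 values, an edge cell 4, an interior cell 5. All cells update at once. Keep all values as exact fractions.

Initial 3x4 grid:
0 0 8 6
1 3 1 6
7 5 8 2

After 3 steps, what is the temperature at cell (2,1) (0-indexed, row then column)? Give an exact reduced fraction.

Step 1: cell (2,1) = 23/4
Step 2: cell (2,1) = 193/48
Step 3: cell (2,1) = 30707/7200
Full grid after step 3:
  937/432 11191/3600 1717/450 10477/2160
  44159/14400 1201/375 2233/500 21673/4800
  767/216 30707/7200 30947/7200 5281/1080

Answer: 30707/7200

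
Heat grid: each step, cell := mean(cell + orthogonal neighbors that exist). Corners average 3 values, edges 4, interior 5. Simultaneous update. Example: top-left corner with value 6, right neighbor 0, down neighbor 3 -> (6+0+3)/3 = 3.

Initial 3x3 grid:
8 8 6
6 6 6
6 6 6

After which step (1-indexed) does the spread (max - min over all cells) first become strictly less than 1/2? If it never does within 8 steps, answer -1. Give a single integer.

Step 1: max=22/3, min=6, spread=4/3
Step 2: max=125/18, min=6, spread=17/18
Step 3: max=7327/1080, min=551/90, spread=143/216
Step 4: max=431549/64800, min=8363/1350, spread=1205/2592
  -> spread < 1/2 first at step 4
Step 5: max=25627303/3888000, min=225541/36000, spread=10151/31104
Step 6: max=1525349141/233280000, min=61329209/9720000, spread=85517/373248
Step 7: max=91053190927/13996800000, min=7400153671/1166400000, spread=720431/4478976
Step 8: max=5442462194669/839808000000, min=18568161863/2916000000, spread=6069221/53747712

Answer: 4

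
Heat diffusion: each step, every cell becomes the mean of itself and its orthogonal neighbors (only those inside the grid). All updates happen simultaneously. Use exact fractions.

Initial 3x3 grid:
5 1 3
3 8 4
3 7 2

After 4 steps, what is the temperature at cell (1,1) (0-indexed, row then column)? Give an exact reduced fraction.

Step 1: cell (1,1) = 23/5
Step 2: cell (1,1) = 457/100
Step 3: cell (1,1) = 25079/6000
Step 4: cell (1,1) = 1533913/360000
Full grid after step 4:
  4909/1200 3426799/864000 258061/64800
  3661049/864000 1533913/360000 1187933/288000
  579997/129600 237589/54000 567547/129600

Answer: 1533913/360000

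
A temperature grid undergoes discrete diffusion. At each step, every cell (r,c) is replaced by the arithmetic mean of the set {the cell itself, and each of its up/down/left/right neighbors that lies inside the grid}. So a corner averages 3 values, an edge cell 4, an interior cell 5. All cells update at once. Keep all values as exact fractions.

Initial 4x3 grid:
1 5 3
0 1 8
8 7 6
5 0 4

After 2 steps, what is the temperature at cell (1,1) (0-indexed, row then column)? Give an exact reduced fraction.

Answer: 181/50

Derivation:
Step 1: cell (1,1) = 21/5
Step 2: cell (1,1) = 181/50
Full grid after step 2:
  7/3 421/120 37/9
  137/40 181/50 1217/240
  487/120 477/100 1109/240
  40/9 241/60 163/36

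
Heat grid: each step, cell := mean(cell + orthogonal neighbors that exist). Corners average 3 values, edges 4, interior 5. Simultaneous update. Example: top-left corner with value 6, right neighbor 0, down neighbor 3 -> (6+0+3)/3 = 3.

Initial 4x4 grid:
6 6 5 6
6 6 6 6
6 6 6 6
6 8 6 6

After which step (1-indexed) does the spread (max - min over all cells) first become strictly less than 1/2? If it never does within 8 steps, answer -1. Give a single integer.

Answer: 4

Derivation:
Step 1: max=20/3, min=17/3, spread=1
Step 2: max=391/60, min=689/120, spread=31/40
Step 3: max=3451/540, min=6269/1080, spread=211/360
Step 4: max=102241/16200, min=189359/32400, spread=5041/10800
  -> spread < 1/2 first at step 4
Step 5: max=3050377/486000, min=5710421/972000, spread=130111/324000
Step 6: max=45464537/7290000, min=34418161/5832000, spread=3255781/9720000
Step 7: max=2715757021/437400000, min=5184432989/874800000, spread=82360351/291600000
Step 8: max=20286236839/3280500000, min=156066161249/26244000000, spread=2074577821/8748000000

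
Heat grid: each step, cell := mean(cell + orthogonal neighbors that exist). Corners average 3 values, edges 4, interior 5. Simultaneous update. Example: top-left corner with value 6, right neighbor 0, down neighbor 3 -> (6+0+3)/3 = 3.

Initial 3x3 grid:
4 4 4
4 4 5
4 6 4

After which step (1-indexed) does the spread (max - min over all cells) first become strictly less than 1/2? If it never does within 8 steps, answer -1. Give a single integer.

Step 1: max=5, min=4, spread=1
Step 2: max=563/120, min=4, spread=83/120
Step 3: max=3317/720, min=3757/900, spread=173/400
  -> spread < 1/2 first at step 3
Step 4: max=194239/43200, min=7561/1800, spread=511/1728
Step 5: max=11597933/2592000, min=102401/24000, spread=4309/20736
Step 6: max=689463751/155520000, min=13891237/3240000, spread=36295/248832
Step 7: max=41209970597/9331200000, min=3354535831/777600000, spread=305773/2985984
Step 8: max=2462802670159/559872000000, min=33646575497/7776000000, spread=2575951/35831808

Answer: 3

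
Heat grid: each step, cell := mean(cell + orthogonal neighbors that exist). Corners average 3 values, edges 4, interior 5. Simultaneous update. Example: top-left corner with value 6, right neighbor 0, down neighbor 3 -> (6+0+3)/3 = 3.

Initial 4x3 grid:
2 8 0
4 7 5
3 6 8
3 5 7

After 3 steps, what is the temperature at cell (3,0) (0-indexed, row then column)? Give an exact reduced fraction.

Answer: 10093/2160

Derivation:
Step 1: cell (3,0) = 11/3
Step 2: cell (3,0) = 155/36
Step 3: cell (3,0) = 10093/2160
Full grid after step 3:
  1985/432 22387/4800 2131/432
  8257/1800 10183/2000 18889/3600
  4241/900 31469/6000 20789/3600
  10093/2160 76681/14400 12583/2160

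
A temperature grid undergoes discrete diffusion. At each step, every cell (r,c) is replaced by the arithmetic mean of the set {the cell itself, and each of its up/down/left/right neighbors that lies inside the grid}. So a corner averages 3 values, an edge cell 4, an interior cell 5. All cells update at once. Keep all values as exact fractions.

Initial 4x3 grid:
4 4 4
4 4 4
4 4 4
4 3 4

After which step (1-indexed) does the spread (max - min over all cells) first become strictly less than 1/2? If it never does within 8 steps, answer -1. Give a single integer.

Step 1: max=4, min=11/3, spread=1/3
  -> spread < 1/2 first at step 1
Step 2: max=4, min=893/240, spread=67/240
Step 3: max=4, min=8203/2160, spread=437/2160
Step 4: max=3991/1000, min=3298469/864000, spread=29951/172800
Step 5: max=13421/3375, min=29888179/7776000, spread=206761/1555200
Step 6: max=21434329/5400000, min=11985404429/3110400000, spread=14430763/124416000
Step 7: max=1710347273/432000000, min=721388258311/186624000000, spread=139854109/1492992000
Step 8: max=153668771023/38880000000, min=43367288109749/11197440000000, spread=7114543559/89579520000

Answer: 1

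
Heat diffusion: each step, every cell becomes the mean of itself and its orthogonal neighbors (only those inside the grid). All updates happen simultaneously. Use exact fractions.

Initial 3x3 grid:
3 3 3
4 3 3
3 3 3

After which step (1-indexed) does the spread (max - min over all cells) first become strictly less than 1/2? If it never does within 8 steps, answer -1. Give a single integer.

Answer: 1

Derivation:
Step 1: max=10/3, min=3, spread=1/3
  -> spread < 1/2 first at step 1
Step 2: max=787/240, min=3, spread=67/240
Step 3: max=6917/2160, min=607/200, spread=1807/10800
Step 4: max=2749963/864000, min=16561/5400, spread=33401/288000
Step 5: max=24557933/7776000, min=1663391/540000, spread=3025513/38880000
Step 6: max=9796126867/3110400000, min=89155949/28800000, spread=53531/995328
Step 7: max=585904925849/186624000000, min=24119116051/7776000000, spread=450953/11943936
Step 8: max=35101223560603/11197440000000, min=2900368610519/933120000000, spread=3799043/143327232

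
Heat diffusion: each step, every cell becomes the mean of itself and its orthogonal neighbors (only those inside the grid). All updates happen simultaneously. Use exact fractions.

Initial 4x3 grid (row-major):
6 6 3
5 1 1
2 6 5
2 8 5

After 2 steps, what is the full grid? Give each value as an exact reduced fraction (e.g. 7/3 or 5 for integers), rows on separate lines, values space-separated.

After step 1:
  17/3 4 10/3
  7/2 19/5 5/2
  15/4 22/5 17/4
  4 21/4 6
After step 2:
  79/18 21/5 59/18
  1003/240 91/25 833/240
  313/80 429/100 343/80
  13/3 393/80 31/6

Answer: 79/18 21/5 59/18
1003/240 91/25 833/240
313/80 429/100 343/80
13/3 393/80 31/6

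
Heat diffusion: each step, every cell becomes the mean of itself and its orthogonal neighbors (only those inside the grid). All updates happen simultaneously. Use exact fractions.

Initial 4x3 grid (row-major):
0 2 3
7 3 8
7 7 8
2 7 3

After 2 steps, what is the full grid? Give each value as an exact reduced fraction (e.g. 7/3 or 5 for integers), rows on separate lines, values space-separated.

After step 1:
  3 2 13/3
  17/4 27/5 11/2
  23/4 32/5 13/2
  16/3 19/4 6
After step 2:
  37/12 221/60 71/18
  23/5 471/100 163/30
  163/30 144/25 61/10
  95/18 1349/240 23/4

Answer: 37/12 221/60 71/18
23/5 471/100 163/30
163/30 144/25 61/10
95/18 1349/240 23/4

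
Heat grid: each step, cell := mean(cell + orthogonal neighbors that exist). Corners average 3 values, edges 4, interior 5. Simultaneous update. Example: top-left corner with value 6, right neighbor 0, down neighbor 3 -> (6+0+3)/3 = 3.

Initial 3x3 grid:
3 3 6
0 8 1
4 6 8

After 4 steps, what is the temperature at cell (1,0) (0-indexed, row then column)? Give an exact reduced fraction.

Step 1: cell (1,0) = 15/4
Step 2: cell (1,0) = 761/240
Step 3: cell (1,0) = 58327/14400
Step 4: cell (1,0) = 3388169/864000
Full grid after step 4:
  167519/43200 858761/216000 575257/129600
  3388169/864000 400307/90000 3929669/864000
  566107/129600 1954897/432000 213469/43200

Answer: 3388169/864000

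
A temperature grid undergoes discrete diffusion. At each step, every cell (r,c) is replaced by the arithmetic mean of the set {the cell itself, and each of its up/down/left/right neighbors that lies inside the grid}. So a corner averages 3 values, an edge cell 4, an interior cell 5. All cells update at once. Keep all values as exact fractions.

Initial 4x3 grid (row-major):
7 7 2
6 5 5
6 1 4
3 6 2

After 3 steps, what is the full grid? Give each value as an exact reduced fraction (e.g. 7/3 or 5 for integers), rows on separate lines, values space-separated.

After step 1:
  20/3 21/4 14/3
  6 24/5 4
  4 22/5 3
  5 3 4
After step 2:
  215/36 1283/240 167/36
  161/30 489/100 247/60
  97/20 96/25 77/20
  4 41/10 10/3
After step 3:
  12013/2160 75049/14400 10153/2160
  18971/3600 28271/6000 7873/1800
  5417/1200 2153/500 757/200
  259/60 2291/600 677/180

Answer: 12013/2160 75049/14400 10153/2160
18971/3600 28271/6000 7873/1800
5417/1200 2153/500 757/200
259/60 2291/600 677/180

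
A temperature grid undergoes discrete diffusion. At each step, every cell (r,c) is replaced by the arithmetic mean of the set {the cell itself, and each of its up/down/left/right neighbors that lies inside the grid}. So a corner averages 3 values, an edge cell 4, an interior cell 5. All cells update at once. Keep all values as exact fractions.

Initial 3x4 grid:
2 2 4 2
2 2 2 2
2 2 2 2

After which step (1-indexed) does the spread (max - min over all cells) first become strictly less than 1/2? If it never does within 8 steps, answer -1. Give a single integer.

Step 1: max=8/3, min=2, spread=2/3
Step 2: max=151/60, min=2, spread=31/60
Step 3: max=1291/540, min=2, spread=211/540
  -> spread < 1/2 first at step 3
Step 4: max=124897/54000, min=1847/900, spread=14077/54000
Step 5: max=1112407/486000, min=111683/54000, spread=5363/24300
Step 6: max=32900809/14580000, min=62869/30000, spread=93859/583200
Step 7: max=1959874481/874800000, min=102536467/48600000, spread=4568723/34992000
Step 8: max=116756435629/52488000000, min=3097618889/1458000000, spread=8387449/83980800

Answer: 3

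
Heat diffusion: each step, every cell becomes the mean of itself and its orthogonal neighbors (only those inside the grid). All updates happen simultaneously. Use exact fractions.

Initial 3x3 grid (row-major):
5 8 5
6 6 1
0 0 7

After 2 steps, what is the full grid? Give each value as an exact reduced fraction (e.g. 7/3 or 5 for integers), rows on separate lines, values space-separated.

Answer: 199/36 53/10 185/36
1007/240 449/100 977/240
19/6 727/240 32/9

Derivation:
After step 1:
  19/3 6 14/3
  17/4 21/5 19/4
  2 13/4 8/3
After step 2:
  199/36 53/10 185/36
  1007/240 449/100 977/240
  19/6 727/240 32/9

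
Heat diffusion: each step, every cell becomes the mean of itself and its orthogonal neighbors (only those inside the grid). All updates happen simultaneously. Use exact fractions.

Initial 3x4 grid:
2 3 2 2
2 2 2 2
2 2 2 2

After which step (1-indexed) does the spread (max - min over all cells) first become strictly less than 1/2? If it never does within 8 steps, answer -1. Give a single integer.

Step 1: max=7/3, min=2, spread=1/3
  -> spread < 1/2 first at step 1
Step 2: max=271/120, min=2, spread=31/120
Step 3: max=2371/1080, min=2, spread=211/1080
Step 4: max=232897/108000, min=3647/1800, spread=14077/108000
Step 5: max=2084407/972000, min=219683/108000, spread=5363/48600
Step 6: max=62060809/29160000, min=122869/60000, spread=93859/1166400
Step 7: max=3709474481/1749600000, min=199736467/97200000, spread=4568723/69984000
Step 8: max=221732435629/104976000000, min=6013618889/2916000000, spread=8387449/167961600

Answer: 1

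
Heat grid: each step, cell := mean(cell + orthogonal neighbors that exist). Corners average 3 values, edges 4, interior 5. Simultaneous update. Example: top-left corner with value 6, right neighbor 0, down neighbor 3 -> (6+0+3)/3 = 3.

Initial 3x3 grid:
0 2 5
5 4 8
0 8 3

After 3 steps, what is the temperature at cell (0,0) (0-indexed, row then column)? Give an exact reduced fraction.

Step 1: cell (0,0) = 7/3
Step 2: cell (0,0) = 22/9
Step 3: cell (0,0) = 1781/540
Full grid after step 3:
  1781/540 51823/14400 3253/720
  47873/14400 8667/2000 16687/3600
  539/135 62123/14400 11099/2160

Answer: 1781/540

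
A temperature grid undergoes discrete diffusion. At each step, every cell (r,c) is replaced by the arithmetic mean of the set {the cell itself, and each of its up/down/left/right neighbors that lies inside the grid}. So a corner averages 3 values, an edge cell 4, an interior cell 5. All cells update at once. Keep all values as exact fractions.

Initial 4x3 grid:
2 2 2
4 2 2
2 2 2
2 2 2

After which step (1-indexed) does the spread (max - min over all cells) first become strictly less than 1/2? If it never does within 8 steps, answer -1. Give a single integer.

Step 1: max=8/3, min=2, spread=2/3
Step 2: max=151/60, min=2, spread=31/60
Step 3: max=1291/540, min=2, spread=211/540
  -> spread < 1/2 first at step 3
Step 4: max=124897/54000, min=1847/900, spread=14077/54000
Step 5: max=1112407/486000, min=111683/54000, spread=5363/24300
Step 6: max=32900809/14580000, min=62869/30000, spread=93859/583200
Step 7: max=1959874481/874800000, min=102536467/48600000, spread=4568723/34992000
Step 8: max=116756435629/52488000000, min=3097618889/1458000000, spread=8387449/83980800

Answer: 3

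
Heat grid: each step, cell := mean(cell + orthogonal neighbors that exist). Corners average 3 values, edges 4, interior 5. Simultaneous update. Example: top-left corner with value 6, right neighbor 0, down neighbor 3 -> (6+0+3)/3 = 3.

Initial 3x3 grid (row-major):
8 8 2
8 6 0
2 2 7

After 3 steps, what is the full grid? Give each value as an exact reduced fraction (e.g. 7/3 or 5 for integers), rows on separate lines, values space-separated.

After step 1:
  8 6 10/3
  6 24/5 15/4
  4 17/4 3
After step 2:
  20/3 83/15 157/36
  57/10 124/25 893/240
  19/4 321/80 11/3
After step 3:
  179/30 19369/3600 9803/2160
  6623/1200 3589/750 60151/14400
  1157/240 20867/4800 19/5

Answer: 179/30 19369/3600 9803/2160
6623/1200 3589/750 60151/14400
1157/240 20867/4800 19/5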